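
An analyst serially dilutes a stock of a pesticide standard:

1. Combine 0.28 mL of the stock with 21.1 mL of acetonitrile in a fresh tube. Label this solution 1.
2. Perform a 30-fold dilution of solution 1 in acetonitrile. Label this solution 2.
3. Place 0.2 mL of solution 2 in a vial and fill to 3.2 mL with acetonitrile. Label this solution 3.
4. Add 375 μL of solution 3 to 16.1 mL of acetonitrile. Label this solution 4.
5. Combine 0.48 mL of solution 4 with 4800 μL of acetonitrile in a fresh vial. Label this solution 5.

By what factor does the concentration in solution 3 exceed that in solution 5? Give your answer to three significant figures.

483

Step 1: 0.28 mL + 21.1 mL = 21.38 mL total → factor 21.38/0.28 = 76.357
Step 2: 30-fold → factor 30
Step 3: 0.2 mL brought to 3.2 mL → factor 3.2/0.2 = 16
Step 4: 375 μL + 16.1 mL = 16475 μL total → factor 16475/375 = 43.933
Step 5: 0.48 mL + 4800 μL = 5.28 mL total → factor 5.28/0.48 = 11
Dilution factor to solution 3 = 36651; to solution 5 = 1.7712 × 10^7
[solution 3]/[solution 5] = (factor to solution 5)/(factor to solution 3) = 1.7712 × 10^7/36651 = 483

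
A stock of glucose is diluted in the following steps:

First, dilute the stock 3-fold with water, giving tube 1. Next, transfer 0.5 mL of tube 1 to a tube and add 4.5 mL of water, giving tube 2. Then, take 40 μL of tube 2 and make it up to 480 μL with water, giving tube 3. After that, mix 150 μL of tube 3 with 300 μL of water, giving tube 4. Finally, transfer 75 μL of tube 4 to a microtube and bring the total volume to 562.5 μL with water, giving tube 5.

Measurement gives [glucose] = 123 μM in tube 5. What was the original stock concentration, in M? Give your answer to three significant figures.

0.996 M

Step 1: 3-fold → factor 3
Step 2: 0.5 mL + 4.5 mL = 5 mL total → factor 5/0.5 = 10
Step 3: 40 μL brought to 480 μL → factor 480/40 = 12
Step 4: 150 μL + 300 μL = 450 μL total → factor 450/150 = 3
Step 5: 75 μL brought to 562.5 μL → factor 562.5/75 = 7.5
Overall dilution factor = 3 × 10 × 12 × 3 × 7.5 = 8100
Stock = 123 μM × 8100 = 9.963 × 10^5 μM = 0.996 M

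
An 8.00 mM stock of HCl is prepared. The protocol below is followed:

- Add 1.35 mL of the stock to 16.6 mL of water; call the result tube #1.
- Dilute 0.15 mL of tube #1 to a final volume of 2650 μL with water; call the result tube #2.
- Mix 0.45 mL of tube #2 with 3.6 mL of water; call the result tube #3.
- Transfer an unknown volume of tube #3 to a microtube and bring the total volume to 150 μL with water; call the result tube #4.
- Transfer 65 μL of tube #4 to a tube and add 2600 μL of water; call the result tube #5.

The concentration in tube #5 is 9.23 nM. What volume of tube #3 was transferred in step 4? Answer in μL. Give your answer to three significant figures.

15.0 μL

Step 1: 1.35 mL + 16.6 mL = 17.95 mL total → factor 17.95/1.35 = 13.296
Step 2: 0.15 mL brought to 2650 μL → factor 2.65/0.15 = 17.667
Step 3: 0.45 mL + 3.6 mL = 4.05 mL total → factor 4.05/0.45 = 9
Step 4: v brought to 150 μL → factor = 150 μL/v
Step 5: 65 μL + 2600 μL = 2665 μL total → factor 2665/65 = 41
Product of known-step factors = 86679
Overall factor = 8.00 mM / (9.23 nM) = 8.6674 × 10^5
Step-4 factor = 8.6674 × 10^5 / 86679 = 9.9995
v = 150 μL / 9.9995 = 15.0 μL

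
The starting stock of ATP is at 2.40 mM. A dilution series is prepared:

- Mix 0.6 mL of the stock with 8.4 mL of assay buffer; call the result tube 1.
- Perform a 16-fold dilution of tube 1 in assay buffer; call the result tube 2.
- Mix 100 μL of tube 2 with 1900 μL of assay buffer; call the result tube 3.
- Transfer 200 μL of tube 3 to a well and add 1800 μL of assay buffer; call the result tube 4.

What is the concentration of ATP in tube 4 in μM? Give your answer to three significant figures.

0.0500 μM

Step 1: 0.6 mL + 8.4 mL = 9 mL total → factor 9/0.6 = 15
Step 2: 16-fold → factor 16
Step 3: 100 μL + 1900 μL = 2000 μL total → factor 2000/100 = 20
Step 4: 200 μL + 1800 μL = 2000 μL total → factor 2000/200 = 10
Overall dilution factor = 15 × 16 × 20 × 10 = 48000
Final = 2.40 mM / 48000 = 5.000 × 10^-5 mM = 0.0500 μM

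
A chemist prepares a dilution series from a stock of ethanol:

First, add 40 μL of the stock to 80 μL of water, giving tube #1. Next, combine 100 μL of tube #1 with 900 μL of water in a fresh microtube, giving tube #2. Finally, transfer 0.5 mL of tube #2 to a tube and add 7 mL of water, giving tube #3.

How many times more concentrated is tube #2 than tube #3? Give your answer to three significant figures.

Step 1: 40 μL + 80 μL = 120 μL total → factor 120/40 = 3
Step 2: 100 μL + 900 μL = 1000 μL total → factor 1000/100 = 10
Step 3: 0.5 mL + 7 mL = 7.5 mL total → factor 7.5/0.5 = 15
Dilution factor to tube #2 = 30; to tube #3 = 450
[tube #2]/[tube #3] = (factor to tube #3)/(factor to tube #2) = 450/30 = 15.0

15.0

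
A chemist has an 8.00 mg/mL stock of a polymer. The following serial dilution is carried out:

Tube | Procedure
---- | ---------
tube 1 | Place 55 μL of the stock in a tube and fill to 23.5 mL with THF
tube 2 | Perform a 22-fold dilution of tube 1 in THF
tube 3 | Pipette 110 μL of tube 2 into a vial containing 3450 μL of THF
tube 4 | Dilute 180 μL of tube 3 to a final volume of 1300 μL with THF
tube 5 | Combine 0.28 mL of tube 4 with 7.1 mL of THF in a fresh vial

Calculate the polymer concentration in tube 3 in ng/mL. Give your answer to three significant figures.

26.3 ng/mL

Step 1: 55 μL brought to 23.5 mL → factor 23500/55 = 427.27
Step 2: 22-fold → factor 22
Step 3: 110 μL + 3450 μL = 3560 μL total → factor 3560/110 = 32.364
Dilution factor through tube 3 = 427.27 × 22 × 32.364 = 3.0422 × 10^5
[tube 3] = 8.00 mg/mL / 3.0422 × 10^5 = 2.630 × 10^-5 mg/mL = 26.3 ng/mL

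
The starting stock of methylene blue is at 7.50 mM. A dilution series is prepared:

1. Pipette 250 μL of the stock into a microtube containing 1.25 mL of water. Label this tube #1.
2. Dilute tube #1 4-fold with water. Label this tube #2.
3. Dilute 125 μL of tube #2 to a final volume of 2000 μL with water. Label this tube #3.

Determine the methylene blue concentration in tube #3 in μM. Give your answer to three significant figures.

Step 1: 250 μL + 1.25 mL = 1500 μL total → factor 1500/250 = 6
Step 2: 4-fold → factor 4
Step 3: 125 μL brought to 2000 μL → factor 2000/125 = 16
Overall dilution factor = 6 × 4 × 16 = 384
Final = 7.50 mM / 384 = 0.01953 mM = 19.5 μM

19.5 μM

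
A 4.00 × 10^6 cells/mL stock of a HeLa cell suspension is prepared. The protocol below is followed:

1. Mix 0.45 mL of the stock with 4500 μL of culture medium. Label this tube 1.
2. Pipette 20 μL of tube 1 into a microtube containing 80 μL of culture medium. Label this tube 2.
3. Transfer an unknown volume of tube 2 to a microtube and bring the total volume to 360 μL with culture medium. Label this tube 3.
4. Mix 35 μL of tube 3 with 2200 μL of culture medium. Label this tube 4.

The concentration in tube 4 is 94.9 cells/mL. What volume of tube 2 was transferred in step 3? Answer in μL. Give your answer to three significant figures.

Step 1: 0.45 mL + 4500 μL = 4.95 mL total → factor 4.95/0.45 = 11
Step 2: 20 μL + 80 μL = 100 μL total → factor 100/20 = 5
Step 3: v brought to 360 μL → factor = 360 μL/v
Step 4: 35 μL + 2200 μL = 2235 μL total → factor 2235/35 = 63.857
Product of known-step factors = 3512.1
Overall factor = 4.00 × 10^6 cells/mL / (94.9 cells/mL) = 42150
Step-3 factor = 42150 / 3512.1 = 12.001
v = 360 μL / 12.001 = 30.0 μL

30.0 μL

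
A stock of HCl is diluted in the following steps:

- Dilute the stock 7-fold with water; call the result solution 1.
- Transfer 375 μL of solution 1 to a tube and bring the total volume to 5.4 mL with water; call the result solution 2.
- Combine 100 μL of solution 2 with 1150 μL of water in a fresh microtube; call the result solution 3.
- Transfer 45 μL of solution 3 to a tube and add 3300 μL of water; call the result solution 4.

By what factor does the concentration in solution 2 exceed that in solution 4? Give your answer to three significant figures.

929

Step 1: 7-fold → factor 7
Step 2: 375 μL brought to 5.4 mL → factor 5400/375 = 14.4
Step 3: 100 μL + 1150 μL = 1250 μL total → factor 1250/100 = 12.5
Step 4: 45 μL + 3300 μL = 3345 μL total → factor 3345/45 = 74.333
Dilution factor to solution 2 = 100.8; to solution 4 = 93660
[solution 2]/[solution 4] = (factor to solution 4)/(factor to solution 2) = 93660/100.8 = 929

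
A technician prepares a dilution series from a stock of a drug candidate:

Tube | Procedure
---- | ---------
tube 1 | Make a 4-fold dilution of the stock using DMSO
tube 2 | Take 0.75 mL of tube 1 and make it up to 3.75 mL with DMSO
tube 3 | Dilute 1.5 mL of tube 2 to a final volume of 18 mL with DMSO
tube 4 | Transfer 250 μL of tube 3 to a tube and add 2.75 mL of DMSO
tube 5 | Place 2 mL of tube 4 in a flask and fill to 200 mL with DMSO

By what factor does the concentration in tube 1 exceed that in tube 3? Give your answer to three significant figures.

60.0

Step 1: 4-fold → factor 4
Step 2: 0.75 mL brought to 3.75 mL → factor 3.75/0.75 = 5
Step 3: 1.5 mL brought to 18 mL → factor 18/1.5 = 12
Dilution factor to tube 1 = 4; to tube 3 = 240
[tube 1]/[tube 3] = (factor to tube 3)/(factor to tube 1) = 240/4 = 60.0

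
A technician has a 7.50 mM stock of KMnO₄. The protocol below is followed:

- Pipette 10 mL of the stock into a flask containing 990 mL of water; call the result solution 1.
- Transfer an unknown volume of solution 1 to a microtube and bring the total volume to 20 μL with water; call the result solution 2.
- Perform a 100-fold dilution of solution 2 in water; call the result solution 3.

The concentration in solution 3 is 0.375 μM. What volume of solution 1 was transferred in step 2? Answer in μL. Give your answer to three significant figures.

Step 1: 10 mL + 990 mL = 1000 mL total → factor 1000/10 = 100
Step 2: v brought to 20 μL → factor = 20 μL/v
Step 3: 100-fold → factor 100
Product of known-step factors = 10000
Overall factor = 7.50 mM / (0.375 μM) = 20000
Step-2 factor = 20000 / 10000 = 2
v = 20 μL / 2 = 10.0 μL

10.0 μL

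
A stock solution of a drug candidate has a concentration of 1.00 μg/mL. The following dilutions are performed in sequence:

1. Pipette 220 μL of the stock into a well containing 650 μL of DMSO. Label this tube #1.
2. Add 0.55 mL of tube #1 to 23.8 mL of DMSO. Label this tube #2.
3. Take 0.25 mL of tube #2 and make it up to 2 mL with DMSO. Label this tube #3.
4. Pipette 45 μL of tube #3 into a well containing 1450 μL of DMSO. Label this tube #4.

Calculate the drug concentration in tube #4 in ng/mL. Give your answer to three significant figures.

0.0215 ng/mL

Step 1: 220 μL + 650 μL = 870 μL total → factor 870/220 = 3.9545
Step 2: 0.55 mL + 23.8 mL = 24.35 mL total → factor 24.35/0.55 = 44.273
Step 3: 0.25 mL brought to 2 mL → factor 2/0.25 = 8
Step 4: 45 μL + 1450 μL = 1495 μL total → factor 1495/45 = 33.222
Dilution factor through tube #4 = 3.9545 × 44.273 × 8 × 33.222 = 46532
[tube #4] = 1.00 μg/mL / 46532 = 2.149 × 10^-5 μg/mL = 0.0215 ng/mL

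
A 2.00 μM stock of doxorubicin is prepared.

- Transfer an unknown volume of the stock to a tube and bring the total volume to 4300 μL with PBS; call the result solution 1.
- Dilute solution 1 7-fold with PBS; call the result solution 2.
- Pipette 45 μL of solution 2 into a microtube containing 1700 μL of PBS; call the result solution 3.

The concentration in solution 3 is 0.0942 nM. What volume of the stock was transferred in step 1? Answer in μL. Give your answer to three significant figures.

55.0 μL

Step 1: v brought to 4300 μL → factor = 4300 μL/v
Step 2: 7-fold → factor 7
Step 3: 45 μL + 1700 μL = 1745 μL total → factor 1745/45 = 38.778
Product of known-step factors = 271.44
Overall factor = 2.00 μM / (0.0942 nM) = 21231
Step-1 factor = 21231 / 271.44 = 78.216
v = 4300 μL / 78.216 = 55.0 μL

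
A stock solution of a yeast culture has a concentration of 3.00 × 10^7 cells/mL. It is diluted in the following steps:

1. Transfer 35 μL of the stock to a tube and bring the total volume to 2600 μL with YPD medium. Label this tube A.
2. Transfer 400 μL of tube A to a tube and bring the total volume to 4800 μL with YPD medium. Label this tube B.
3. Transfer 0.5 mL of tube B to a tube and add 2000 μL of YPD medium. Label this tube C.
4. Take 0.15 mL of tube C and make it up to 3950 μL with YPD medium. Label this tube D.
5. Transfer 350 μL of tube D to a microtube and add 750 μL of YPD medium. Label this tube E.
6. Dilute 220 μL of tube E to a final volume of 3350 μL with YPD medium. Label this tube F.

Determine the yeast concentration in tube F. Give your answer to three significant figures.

Step 1: 35 μL brought to 2600 μL → factor 2600/35 = 74.286
Step 2: 400 μL brought to 4800 μL → factor 4800/400 = 12
Step 3: 0.5 mL + 2000 μL = 2.5 mL total → factor 2.5/0.5 = 5
Step 4: 0.15 mL brought to 3950 μL → factor 3.95/0.15 = 26.333
Step 5: 350 μL + 750 μL = 1100 μL total → factor 1100/350 = 3.1429
Step 6: 220 μL brought to 3350 μL → factor 3350/220 = 15.227
Overall dilution factor = 74.286 × 12 × 5 × 26.333 × 3.1429 × 15.227 = 5.6171 × 10^6
Final = 3.00 × 10^7 cells/mL / 5.6171 × 10^6 = 5.34 cells/mL

5.34 cells/mL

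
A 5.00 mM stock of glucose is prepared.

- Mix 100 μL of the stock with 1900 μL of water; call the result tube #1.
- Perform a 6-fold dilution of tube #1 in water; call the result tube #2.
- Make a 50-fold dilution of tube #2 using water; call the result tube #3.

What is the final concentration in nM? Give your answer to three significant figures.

833 nM

Step 1: 100 μL + 1900 μL = 2000 μL total → factor 2000/100 = 20
Step 2: 6-fold → factor 6
Step 3: 50-fold → factor 50
Overall dilution factor = 20 × 6 × 50 = 6000
Final = 5.00 mM / 6000 = 0.0008333 mM = 833 nM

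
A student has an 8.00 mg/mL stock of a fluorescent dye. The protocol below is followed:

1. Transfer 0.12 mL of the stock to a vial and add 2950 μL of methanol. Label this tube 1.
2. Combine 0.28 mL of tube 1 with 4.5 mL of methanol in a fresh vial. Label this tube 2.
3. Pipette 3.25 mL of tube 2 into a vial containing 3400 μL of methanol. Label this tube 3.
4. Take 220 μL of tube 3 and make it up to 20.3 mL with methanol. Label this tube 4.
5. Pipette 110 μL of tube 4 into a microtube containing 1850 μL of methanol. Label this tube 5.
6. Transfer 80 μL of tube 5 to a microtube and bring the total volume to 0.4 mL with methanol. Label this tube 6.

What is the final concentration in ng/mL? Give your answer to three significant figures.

1.09 ng/mL

Step 1: 0.12 mL + 2950 μL = 3.07 mL total → factor 3.07/0.12 = 25.583
Step 2: 0.28 mL + 4.5 mL = 4.78 mL total → factor 4.78/0.28 = 17.071
Step 3: 3.25 mL + 3400 μL = 6.65 mL total → factor 6.65/3.25 = 2.0462
Step 4: 220 μL brought to 20.3 mL → factor 20300/220 = 92.273
Step 5: 110 μL + 1850 μL = 1960 μL total → factor 1960/110 = 17.818
Step 6: 80 μL brought to 0.4 mL → factor 400/80 = 5
Overall dilution factor = 25.583 × 17.071 × 2.0462 × 92.273 × 17.818 × 5 = 7.3464 × 10^6
Final = 8.00 mg/mL / 7.3464 × 10^6 = 1.089 × 10^-6 mg/mL = 1.09 ng/mL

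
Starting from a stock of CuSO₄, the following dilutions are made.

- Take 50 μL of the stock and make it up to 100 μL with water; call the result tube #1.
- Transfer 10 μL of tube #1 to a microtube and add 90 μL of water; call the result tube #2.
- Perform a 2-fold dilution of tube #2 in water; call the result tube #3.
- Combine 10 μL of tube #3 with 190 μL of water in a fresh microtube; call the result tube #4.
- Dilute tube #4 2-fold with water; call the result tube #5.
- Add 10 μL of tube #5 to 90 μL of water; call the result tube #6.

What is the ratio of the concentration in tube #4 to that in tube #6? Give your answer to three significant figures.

20.0

Step 1: 50 μL brought to 100 μL → factor 100/50 = 2
Step 2: 10 μL + 90 μL = 100 μL total → factor 100/10 = 10
Step 3: 2-fold → factor 2
Step 4: 10 μL + 190 μL = 200 μL total → factor 200/10 = 20
Step 5: 2-fold → factor 2
Step 6: 10 μL + 90 μL = 100 μL total → factor 100/10 = 10
Dilution factor to tube #4 = 800; to tube #6 = 16000
[tube #4]/[tube #6] = (factor to tube #6)/(factor to tube #4) = 16000/800 = 20.0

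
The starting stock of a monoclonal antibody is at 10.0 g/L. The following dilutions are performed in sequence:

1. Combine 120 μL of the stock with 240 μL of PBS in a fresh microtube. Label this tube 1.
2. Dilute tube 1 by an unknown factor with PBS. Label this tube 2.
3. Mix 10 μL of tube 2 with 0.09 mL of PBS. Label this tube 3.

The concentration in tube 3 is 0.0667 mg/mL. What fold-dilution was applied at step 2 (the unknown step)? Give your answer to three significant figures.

Step 1: 120 μL + 240 μL = 360 μL total → factor 360/120 = 3
Step 2: unknown factor x
Step 3: 10 μL + 0.09 mL = 100 μL total → factor 100/10 = 10
Product of known-step factors = 30
Overall factor = 10.0 g/L / (0.0667 mg/mL) = 149.93
x = 149.93 / 30 = 5.00

5.00-fold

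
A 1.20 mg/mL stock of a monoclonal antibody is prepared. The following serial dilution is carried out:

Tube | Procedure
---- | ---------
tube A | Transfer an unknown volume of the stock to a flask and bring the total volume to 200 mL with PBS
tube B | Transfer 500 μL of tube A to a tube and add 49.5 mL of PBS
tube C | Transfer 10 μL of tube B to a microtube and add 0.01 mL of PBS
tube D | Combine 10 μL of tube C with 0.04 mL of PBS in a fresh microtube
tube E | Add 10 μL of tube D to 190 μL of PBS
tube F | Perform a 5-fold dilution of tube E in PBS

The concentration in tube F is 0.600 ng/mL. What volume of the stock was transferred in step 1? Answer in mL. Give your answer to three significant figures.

10.0 mL

Step 1: v brought to 200 mL → factor = 200 mL/v
Step 2: 500 μL + 49.5 mL = 50000 μL total → factor 50000/500 = 100
Step 3: 10 μL + 0.01 mL = 20 μL total → factor 20/10 = 2
Step 4: 10 μL + 0.04 mL = 50 μL total → factor 50/10 = 5
Step 5: 10 μL + 190 μL = 200 μL total → factor 200/10 = 20
Step 6: 5-fold → factor 5
Product of known-step factors = 1 × 10^5
Overall factor = 1.20 mg/mL / (0.600 ng/mL) = 2 × 10^6
Step-1 factor = 2 × 10^6 / 1 × 10^5 = 20
v = 200 mL / 20 = 10.0 mL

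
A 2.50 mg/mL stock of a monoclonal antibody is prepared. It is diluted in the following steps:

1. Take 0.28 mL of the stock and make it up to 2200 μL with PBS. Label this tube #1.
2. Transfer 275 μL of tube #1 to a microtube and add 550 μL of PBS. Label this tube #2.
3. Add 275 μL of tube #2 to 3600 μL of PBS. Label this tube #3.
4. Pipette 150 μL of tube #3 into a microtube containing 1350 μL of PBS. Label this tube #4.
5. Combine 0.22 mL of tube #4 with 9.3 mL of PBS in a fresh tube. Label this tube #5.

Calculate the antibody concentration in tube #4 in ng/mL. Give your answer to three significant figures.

Step 1: 0.28 mL brought to 2200 μL → factor 2.2/0.28 = 7.8571
Step 2: 275 μL + 550 μL = 825 μL total → factor 825/275 = 3
Step 3: 275 μL + 3600 μL = 3875 μL total → factor 3875/275 = 14.091
Step 4: 150 μL + 1350 μL = 1500 μL total → factor 1500/150 = 10
Dilution factor through tube #4 = 7.8571 × 3 × 14.091 × 10 = 3321.4
[tube #4] = 2.50 mg/mL / 3321.4 = 0.0007527 mg/mL = 753 ng/mL

753 ng/mL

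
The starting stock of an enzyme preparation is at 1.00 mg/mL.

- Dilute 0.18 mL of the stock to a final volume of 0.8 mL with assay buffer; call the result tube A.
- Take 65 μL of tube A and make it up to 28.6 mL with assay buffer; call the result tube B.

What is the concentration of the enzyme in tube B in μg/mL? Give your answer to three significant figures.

Step 1: 0.18 mL brought to 0.8 mL → factor 0.8/0.18 = 4.4444
Step 2: 65 μL brought to 28.6 mL → factor 28600/65 = 440
Overall dilution factor = 4.4444 × 440 = 1955.6
Final = 1.00 mg/mL / 1955.6 = 0.0005114 mg/mL = 0.511 μg/mL

0.511 μg/mL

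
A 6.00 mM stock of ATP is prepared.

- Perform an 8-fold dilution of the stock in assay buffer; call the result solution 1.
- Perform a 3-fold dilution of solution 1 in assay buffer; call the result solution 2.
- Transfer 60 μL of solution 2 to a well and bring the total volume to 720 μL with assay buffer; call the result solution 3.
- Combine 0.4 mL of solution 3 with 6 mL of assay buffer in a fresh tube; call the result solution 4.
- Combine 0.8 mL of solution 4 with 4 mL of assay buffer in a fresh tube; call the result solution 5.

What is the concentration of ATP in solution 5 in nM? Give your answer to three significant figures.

Step 1: 8-fold → factor 8
Step 2: 3-fold → factor 3
Step 3: 60 μL brought to 720 μL → factor 720/60 = 12
Step 4: 0.4 mL + 6 mL = 6.4 mL total → factor 6.4/0.4 = 16
Step 5: 0.8 mL + 4 mL = 4.8 mL total → factor 4.8/0.8 = 6
Overall dilution factor = 8 × 3 × 12 × 16 × 6 = 27648
Final = 6.00 mM / 27648 = 0.0002170 mM = 217 nM

217 nM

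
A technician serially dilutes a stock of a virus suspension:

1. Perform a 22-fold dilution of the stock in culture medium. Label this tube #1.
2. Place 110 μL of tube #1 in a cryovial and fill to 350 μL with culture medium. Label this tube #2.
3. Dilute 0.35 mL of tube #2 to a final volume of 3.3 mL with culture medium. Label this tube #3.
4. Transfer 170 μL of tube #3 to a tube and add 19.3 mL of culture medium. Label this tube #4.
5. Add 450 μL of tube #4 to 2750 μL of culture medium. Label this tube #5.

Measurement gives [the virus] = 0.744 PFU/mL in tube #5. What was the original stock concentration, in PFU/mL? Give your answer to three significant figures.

Step 1: 22-fold → factor 22
Step 2: 110 μL brought to 350 μL → factor 350/110 = 3.1818
Step 3: 0.35 mL brought to 3.3 mL → factor 3.3/0.35 = 9.4286
Step 4: 170 μL + 19.3 mL = 19470 μL total → factor 19470/170 = 114.53
Step 5: 450 μL + 2750 μL = 3200 μL total → factor 3200/450 = 7.1111
Overall dilution factor = 22 × 3.1818 × 9.4286 × 114.53 × 7.1111 = 5.3752 × 10^5
Stock = 0.744 PFU/mL × 5.3752 × 10^5 = 4.00 × 10^5 PFU/mL

4.00 × 10^5 PFU/mL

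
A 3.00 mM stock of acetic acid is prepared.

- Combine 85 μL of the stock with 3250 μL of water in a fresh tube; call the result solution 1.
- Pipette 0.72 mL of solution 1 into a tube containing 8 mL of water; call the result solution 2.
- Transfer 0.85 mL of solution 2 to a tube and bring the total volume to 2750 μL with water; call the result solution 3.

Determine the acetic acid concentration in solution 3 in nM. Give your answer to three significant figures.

Step 1: 85 μL + 3250 μL = 3335 μL total → factor 3335/85 = 39.235
Step 2: 0.72 mL + 8 mL = 8.72 mL total → factor 8.72/0.72 = 12.111
Step 3: 0.85 mL brought to 2750 μL → factor 2.75/0.85 = 3.2353
Overall dilution factor = 39.235 × 12.111 × 3.2353 = 1537.4
Final = 3.00 mM / 1537.4 = 0.001951 mM = 1.95 × 10^3 nM

1.95 × 10^3 nM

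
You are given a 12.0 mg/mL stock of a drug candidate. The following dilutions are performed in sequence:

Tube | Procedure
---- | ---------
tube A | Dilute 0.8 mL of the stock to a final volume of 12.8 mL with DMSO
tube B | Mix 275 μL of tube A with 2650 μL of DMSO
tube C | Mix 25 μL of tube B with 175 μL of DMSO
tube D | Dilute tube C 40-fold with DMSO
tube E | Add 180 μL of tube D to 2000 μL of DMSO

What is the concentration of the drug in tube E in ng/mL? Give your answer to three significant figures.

Step 1: 0.8 mL brought to 12.8 mL → factor 12.8/0.8 = 16
Step 2: 275 μL + 2650 μL = 2925 μL total → factor 2925/275 = 10.636
Step 3: 25 μL + 175 μL = 200 μL total → factor 200/25 = 8
Step 4: 40-fold → factor 40
Step 5: 180 μL + 2000 μL = 2180 μL total → factor 2180/180 = 12.111
Dilution factor through tube E = 16 × 10.636 × 8 × 40 × 12.111 = 6.5955 × 10^5
[tube E] = 12.0 mg/mL / 6.5955 × 10^5 = 1.819 × 10^-5 mg/mL = 18.2 ng/mL

18.2 ng/mL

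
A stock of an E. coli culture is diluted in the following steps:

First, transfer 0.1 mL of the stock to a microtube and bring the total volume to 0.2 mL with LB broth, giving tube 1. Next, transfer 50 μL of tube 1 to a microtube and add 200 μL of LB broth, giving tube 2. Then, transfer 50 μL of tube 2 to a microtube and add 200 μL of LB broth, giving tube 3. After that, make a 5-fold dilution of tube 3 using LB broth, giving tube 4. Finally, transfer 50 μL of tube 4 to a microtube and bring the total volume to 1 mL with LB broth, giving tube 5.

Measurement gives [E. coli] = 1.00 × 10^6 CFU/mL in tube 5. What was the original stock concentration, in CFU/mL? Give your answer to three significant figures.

Step 1: 0.1 mL brought to 0.2 mL → factor 0.2/0.1 = 2
Step 2: 50 μL + 200 μL = 250 μL total → factor 250/50 = 5
Step 3: 50 μL + 200 μL = 250 μL total → factor 250/50 = 5
Step 4: 5-fold → factor 5
Step 5: 50 μL brought to 1 mL → factor 1000/50 = 20
Overall dilution factor = 2 × 5 × 5 × 5 × 20 = 5000
Stock = 1.00 × 10^6 CFU/mL × 5000 = 5.00 × 10^9 CFU/mL

5.00 × 10^9 CFU/mL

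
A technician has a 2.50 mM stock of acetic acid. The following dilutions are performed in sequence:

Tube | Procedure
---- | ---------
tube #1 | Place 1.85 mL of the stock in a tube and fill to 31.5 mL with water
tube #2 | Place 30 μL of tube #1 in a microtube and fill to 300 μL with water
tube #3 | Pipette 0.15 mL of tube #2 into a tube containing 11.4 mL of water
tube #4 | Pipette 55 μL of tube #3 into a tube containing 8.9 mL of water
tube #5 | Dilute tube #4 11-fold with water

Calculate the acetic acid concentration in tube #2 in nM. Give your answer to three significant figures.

1.47 × 10^4 nM

Step 1: 1.85 mL brought to 31.5 mL → factor 31.5/1.85 = 17.027
Step 2: 30 μL brought to 300 μL → factor 300/30 = 10
Dilution factor through tube #2 = 17.027 × 10 = 170.27
[tube #2] = 2.50 mM / 170.27 = 0.01468 mM = 1.47 × 10^4 nM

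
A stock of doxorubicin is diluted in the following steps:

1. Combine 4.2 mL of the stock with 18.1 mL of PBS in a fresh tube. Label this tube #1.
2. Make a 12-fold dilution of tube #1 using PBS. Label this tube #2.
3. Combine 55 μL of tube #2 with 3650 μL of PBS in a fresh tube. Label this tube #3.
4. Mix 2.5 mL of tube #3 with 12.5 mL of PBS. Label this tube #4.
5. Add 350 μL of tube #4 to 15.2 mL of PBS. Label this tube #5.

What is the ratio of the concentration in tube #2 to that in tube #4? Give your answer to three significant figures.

Step 1: 4.2 mL + 18.1 mL = 22.3 mL total → factor 22.3/4.2 = 5.3095
Step 2: 12-fold → factor 12
Step 3: 55 μL + 3650 μL = 3705 μL total → factor 3705/55 = 67.364
Step 4: 2.5 mL + 12.5 mL = 15 mL total → factor 15/2.5 = 6
Dilution factor to tube #2 = 63.714; to tube #4 = 25752
[tube #2]/[tube #4] = (factor to tube #4)/(factor to tube #2) = 25752/63.714 = 404

404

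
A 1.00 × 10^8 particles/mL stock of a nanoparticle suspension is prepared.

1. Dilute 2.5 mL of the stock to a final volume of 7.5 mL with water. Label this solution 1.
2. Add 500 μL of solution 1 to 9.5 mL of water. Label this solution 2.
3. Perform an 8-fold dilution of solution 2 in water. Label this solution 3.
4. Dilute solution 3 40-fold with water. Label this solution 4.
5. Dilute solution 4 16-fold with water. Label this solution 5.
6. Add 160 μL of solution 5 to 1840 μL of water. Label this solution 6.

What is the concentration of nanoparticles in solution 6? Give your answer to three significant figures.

26.0 particles/mL

Step 1: 2.5 mL brought to 7.5 mL → factor 7.5/2.5 = 3
Step 2: 500 μL + 9.5 mL = 10000 μL total → factor 10000/500 = 20
Step 3: 8-fold → factor 8
Step 4: 40-fold → factor 40
Step 5: 16-fold → factor 16
Step 6: 160 μL + 1840 μL = 2000 μL total → factor 2000/160 = 12.5
Overall dilution factor = 3 × 20 × 8 × 40 × 16 × 12.5 = 3.84 × 10^6
Final = 1.00 × 10^8 particles/mL / 3.84 × 10^6 = 26.0 particles/mL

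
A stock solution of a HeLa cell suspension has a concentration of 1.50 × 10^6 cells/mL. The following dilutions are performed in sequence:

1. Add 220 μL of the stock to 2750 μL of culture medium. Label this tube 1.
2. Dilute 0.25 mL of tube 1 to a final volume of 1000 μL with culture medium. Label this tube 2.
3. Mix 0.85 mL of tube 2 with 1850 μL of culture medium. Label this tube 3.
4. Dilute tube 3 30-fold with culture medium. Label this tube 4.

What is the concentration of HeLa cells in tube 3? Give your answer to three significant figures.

8.74 × 10^3 cells/mL

Step 1: 220 μL + 2750 μL = 2970 μL total → factor 2970/220 = 13.5
Step 2: 0.25 mL brought to 1000 μL → factor 1/0.25 = 4
Step 3: 0.85 mL + 1850 μL = 2.7 mL total → factor 2.7/0.85 = 3.1765
Dilution factor through tube 3 = 13.5 × 4 × 3.1765 = 171.53
[tube 3] = 1.50 × 10^6 cells/mL / 171.53 = 8.74 × 10^3 cells/mL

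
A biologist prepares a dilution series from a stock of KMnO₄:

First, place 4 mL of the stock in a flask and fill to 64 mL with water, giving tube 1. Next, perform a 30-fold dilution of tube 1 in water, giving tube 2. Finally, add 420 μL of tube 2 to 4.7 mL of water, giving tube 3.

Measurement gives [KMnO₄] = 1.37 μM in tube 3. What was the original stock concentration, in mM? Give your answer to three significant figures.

Step 1: 4 mL brought to 64 mL → factor 64/4 = 16
Step 2: 30-fold → factor 30
Step 3: 420 μL + 4.7 mL = 5120 μL total → factor 5120/420 = 12.19
Overall dilution factor = 16 × 30 × 12.19 = 5851.4
Stock = 1.37 μM × 5851.4 = 8016 μM = 8.02 mM

8.02 mM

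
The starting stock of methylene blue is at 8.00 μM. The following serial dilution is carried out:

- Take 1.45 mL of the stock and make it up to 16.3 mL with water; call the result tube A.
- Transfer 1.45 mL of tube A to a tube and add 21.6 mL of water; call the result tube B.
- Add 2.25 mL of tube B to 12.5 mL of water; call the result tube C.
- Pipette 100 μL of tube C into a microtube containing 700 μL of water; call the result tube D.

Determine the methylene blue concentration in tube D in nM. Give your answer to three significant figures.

Step 1: 1.45 mL brought to 16.3 mL → factor 16.3/1.45 = 11.241
Step 2: 1.45 mL + 21.6 mL = 23.05 mL total → factor 23.05/1.45 = 15.897
Step 3: 2.25 mL + 12.5 mL = 14.75 mL total → factor 14.75/2.25 = 6.5556
Step 4: 100 μL + 700 μL = 800 μL total → factor 800/100 = 8
Overall dilution factor = 11.241 × 15.897 × 6.5556 × 8 = 9371.8
Final = 8.00 μM / 9371.8 = 0.0008536 μM = 0.854 nM

0.854 nM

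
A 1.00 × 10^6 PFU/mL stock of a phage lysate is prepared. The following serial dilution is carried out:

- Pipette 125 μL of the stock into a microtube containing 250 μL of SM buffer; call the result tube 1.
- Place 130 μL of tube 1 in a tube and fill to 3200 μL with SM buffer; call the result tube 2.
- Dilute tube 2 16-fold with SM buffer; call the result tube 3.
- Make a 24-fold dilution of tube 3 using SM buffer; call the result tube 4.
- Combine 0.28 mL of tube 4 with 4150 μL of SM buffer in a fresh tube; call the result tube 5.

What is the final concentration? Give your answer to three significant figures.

Step 1: 125 μL + 250 μL = 375 μL total → factor 375/125 = 3
Step 2: 130 μL brought to 3200 μL → factor 3200/130 = 24.615
Step 3: 16-fold → factor 16
Step 4: 24-fold → factor 24
Step 5: 0.28 mL + 4150 μL = 4.43 mL total → factor 4.43/0.28 = 15.821
Overall dilution factor = 3 × 24.615 × 16 × 24 × 15.821 = 4.4865 × 10^5
Final = 1.00 × 10^6 PFU/mL / 4.4865 × 10^5 = 2.23 PFU/mL

2.23 PFU/mL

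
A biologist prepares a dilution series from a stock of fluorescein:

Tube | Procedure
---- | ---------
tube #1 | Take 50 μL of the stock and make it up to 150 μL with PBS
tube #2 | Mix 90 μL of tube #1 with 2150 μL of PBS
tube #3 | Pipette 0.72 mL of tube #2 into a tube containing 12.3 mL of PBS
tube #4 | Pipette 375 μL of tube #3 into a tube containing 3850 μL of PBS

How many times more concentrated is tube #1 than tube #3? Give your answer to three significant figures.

450

Step 1: 50 μL brought to 150 μL → factor 150/50 = 3
Step 2: 90 μL + 2150 μL = 2240 μL total → factor 2240/90 = 24.889
Step 3: 0.72 mL + 12.3 mL = 13.02 mL total → factor 13.02/0.72 = 18.083
Dilution factor to tube #1 = 3; to tube #3 = 1350.2
[tube #1]/[tube #3] = (factor to tube #3)/(factor to tube #1) = 1350.2/3 = 450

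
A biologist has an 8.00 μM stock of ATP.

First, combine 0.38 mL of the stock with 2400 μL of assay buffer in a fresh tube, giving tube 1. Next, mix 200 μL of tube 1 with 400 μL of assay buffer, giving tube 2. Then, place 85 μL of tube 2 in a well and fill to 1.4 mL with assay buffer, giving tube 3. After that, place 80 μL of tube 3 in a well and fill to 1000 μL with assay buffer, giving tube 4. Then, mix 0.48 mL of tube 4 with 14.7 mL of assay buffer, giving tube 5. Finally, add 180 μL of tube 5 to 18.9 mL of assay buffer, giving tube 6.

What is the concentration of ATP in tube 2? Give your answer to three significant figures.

Step 1: 0.38 mL + 2400 μL = 2.78 mL total → factor 2.78/0.38 = 7.3158
Step 2: 200 μL + 400 μL = 600 μL total → factor 600/200 = 3
Dilution factor through tube 2 = 7.3158 × 3 = 21.947
[tube 2] = 8.00 μM / 21.947 = 0.365 μM

0.365 μM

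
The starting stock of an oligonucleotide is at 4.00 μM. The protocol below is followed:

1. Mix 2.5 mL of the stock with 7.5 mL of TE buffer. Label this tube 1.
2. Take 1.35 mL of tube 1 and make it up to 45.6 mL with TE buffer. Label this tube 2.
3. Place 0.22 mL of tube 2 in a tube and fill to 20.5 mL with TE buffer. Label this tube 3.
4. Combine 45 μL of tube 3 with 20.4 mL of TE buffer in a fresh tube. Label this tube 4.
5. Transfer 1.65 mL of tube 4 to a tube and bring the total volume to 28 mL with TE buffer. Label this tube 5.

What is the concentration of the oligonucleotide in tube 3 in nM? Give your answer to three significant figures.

Step 1: 2.5 mL + 7.5 mL = 10 mL total → factor 10/2.5 = 4
Step 2: 1.35 mL brought to 45.6 mL → factor 45.6/1.35 = 33.778
Step 3: 0.22 mL brought to 20.5 mL → factor 20.5/0.22 = 93.182
Dilution factor through tube 3 = 4 × 33.778 × 93.182 = 12590
[tube 3] = 4.00 μM / 12590 = 0.0003177 μM = 0.318 nM

0.318 nM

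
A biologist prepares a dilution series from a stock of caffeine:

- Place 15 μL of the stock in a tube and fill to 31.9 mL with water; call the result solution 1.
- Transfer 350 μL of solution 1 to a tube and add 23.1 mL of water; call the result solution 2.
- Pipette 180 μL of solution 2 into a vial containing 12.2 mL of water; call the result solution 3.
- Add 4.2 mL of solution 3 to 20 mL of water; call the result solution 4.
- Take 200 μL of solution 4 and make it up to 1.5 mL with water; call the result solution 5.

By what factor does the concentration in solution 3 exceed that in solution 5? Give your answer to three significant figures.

Step 1: 15 μL brought to 31.9 mL → factor 31900/15 = 2126.7
Step 2: 350 μL + 23.1 mL = 23450 μL total → factor 23450/350 = 67
Step 3: 180 μL + 12.2 mL = 12380 μL total → factor 12380/180 = 68.778
Step 4: 4.2 mL + 20 mL = 24.2 mL total → factor 24.2/4.2 = 5.7619
Step 5: 200 μL brought to 1.5 mL → factor 1500/200 = 7.5
Dilution factor to solution 3 = 9.7999 × 10^6; to solution 5 = 4.235 × 10^8
[solution 3]/[solution 5] = (factor to solution 5)/(factor to solution 3) = 4.235 × 10^8/9.7999 × 10^6 = 43.2

43.2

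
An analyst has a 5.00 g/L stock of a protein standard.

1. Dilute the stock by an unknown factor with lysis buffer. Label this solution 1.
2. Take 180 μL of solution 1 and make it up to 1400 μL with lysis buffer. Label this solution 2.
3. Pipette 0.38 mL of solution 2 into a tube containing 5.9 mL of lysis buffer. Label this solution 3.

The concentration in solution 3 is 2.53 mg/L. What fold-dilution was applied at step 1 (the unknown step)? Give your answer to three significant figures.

15.4-fold

Step 1: unknown factor x
Step 2: 180 μL brought to 1400 μL → factor 1400/180 = 7.7778
Step 3: 0.38 mL + 5.9 mL = 6.28 mL total → factor 6.28/0.38 = 16.526
Product of known-step factors = 128.54
Overall factor = 5.00 g/L / (2.53 mg/L) = 1976.3
x = 1976.3 / 128.54 = 15.4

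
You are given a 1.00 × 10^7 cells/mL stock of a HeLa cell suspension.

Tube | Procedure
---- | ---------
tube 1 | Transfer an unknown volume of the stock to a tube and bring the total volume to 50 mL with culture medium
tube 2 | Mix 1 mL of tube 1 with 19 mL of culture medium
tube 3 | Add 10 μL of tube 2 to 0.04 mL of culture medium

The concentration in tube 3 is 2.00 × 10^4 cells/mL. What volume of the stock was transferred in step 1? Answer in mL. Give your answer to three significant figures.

10.0 mL

Step 1: v brought to 50 mL → factor = 50 mL/v
Step 2: 1 mL + 19 mL = 20 mL total → factor 20/1 = 20
Step 3: 10 μL + 0.04 mL = 50 μL total → factor 50/10 = 5
Product of known-step factors = 100
Overall factor = 1.00 × 10^7 cells/mL / (2.00 × 10^4 cells/mL) = 500
Step-1 factor = 500 / 100 = 5
v = 50 mL / 5 = 10.0 mL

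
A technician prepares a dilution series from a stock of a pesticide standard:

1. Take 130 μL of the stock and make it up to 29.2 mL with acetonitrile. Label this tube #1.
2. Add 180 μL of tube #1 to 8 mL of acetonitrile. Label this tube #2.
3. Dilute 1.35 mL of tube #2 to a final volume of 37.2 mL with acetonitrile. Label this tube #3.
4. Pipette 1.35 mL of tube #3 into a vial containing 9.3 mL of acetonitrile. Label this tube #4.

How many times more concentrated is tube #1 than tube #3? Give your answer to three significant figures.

1.25 × 10^3

Step 1: 130 μL brought to 29.2 mL → factor 29200/130 = 224.62
Step 2: 180 μL + 8 mL = 8180 μL total → factor 8180/180 = 45.444
Step 3: 1.35 mL brought to 37.2 mL → factor 37.2/1.35 = 27.556
Dilution factor to tube #1 = 224.62; to tube #3 = 2.8127 × 10^5
[tube #1]/[tube #3] = (factor to tube #3)/(factor to tube #1) = 2.8127 × 10^5/224.62 = 1.25 × 10^3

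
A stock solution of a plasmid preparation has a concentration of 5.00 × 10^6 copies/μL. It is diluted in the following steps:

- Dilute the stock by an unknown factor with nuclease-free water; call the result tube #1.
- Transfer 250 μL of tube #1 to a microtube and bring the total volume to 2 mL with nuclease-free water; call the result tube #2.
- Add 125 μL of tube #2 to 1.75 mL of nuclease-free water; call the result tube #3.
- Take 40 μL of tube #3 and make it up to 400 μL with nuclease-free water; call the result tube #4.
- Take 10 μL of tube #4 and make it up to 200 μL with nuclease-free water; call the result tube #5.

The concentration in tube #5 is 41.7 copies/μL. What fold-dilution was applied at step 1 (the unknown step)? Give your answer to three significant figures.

5.00-fold

Step 1: unknown factor x
Step 2: 250 μL brought to 2 mL → factor 2000/250 = 8
Step 3: 125 μL + 1.75 mL = 1875 μL total → factor 1875/125 = 15
Step 4: 40 μL brought to 400 μL → factor 400/40 = 10
Step 5: 10 μL brought to 200 μL → factor 200/10 = 20
Product of known-step factors = 24000
Overall factor = 5.00 × 10^6 copies/μL / (41.7 copies/μL) = 1.199 × 10^5
x = 1.199 × 10^5 / 24000 = 5.00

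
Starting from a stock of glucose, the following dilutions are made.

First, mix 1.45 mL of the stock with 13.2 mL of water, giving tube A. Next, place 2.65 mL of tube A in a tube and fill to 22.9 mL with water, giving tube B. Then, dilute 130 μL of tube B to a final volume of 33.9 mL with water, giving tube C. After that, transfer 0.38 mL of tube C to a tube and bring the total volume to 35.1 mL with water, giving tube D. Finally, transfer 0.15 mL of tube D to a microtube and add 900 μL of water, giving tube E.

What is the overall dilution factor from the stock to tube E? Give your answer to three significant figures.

Step 1: 1.45 mL + 13.2 mL = 14.65 mL total → factor 14.65/1.45 = 10.103
Step 2: 2.65 mL brought to 22.9 mL → factor 22.9/2.65 = 8.6415
Step 3: 130 μL brought to 33.9 mL → factor 33900/130 = 260.77
Step 4: 0.38 mL brought to 35.1 mL → factor 35.1/0.38 = 92.368
Step 5: 0.15 mL + 900 μL = 1.05 mL total → factor 1.05/0.15 = 7
Overall dilution factor = 10.103 × 8.6415 × 260.77 × 92.368 × 7 = 1.4721 × 10^7

1.47 × 10^7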